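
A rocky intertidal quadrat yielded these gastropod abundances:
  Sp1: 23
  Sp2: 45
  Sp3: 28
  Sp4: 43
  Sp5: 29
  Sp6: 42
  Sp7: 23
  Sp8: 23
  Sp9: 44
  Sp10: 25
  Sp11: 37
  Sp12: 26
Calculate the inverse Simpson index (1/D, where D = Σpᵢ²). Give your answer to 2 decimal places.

Total N = 23+45+28+43+29+42+23+23+44+25+37+26 = 388, so the proportions are 0.0592784, 0.1159794, 0.0721649, 0.1108247, 0.0747423, 0.1082474, 0.0592784, 0.0592784, 0.1134021, 0.064433, 0.0953608, 0.0670103 (working shown to 7 dp, full precision carried).
D = 0.0592784² + 0.1159794² + 0.0721649² + 0.1108247² + 0.0747423² + 0.1082474² + 0.0592784² + 0.0592784² + 0.1134021² + 0.064433² + 0.0953608² + 0.0670103² = 0.0035139 + 0.0134512 + 0.0052078 + 0.0122821 + 0.0055864 + 0.0117175 + 0.0035139 + 0.0035139 + 0.0128600 + 0.0041516 + 0.0090937 + 0.0044904 = 0.0893825.
So 1/D = 11.1879, i.e. 11.19 to 2 decimal places.

11.19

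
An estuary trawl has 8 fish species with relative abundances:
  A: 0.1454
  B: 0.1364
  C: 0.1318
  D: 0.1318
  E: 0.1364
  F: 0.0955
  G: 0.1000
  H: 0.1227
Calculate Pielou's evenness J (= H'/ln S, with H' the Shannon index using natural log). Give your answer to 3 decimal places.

H' = −Σ pᵢ ln pᵢ = −((-0.28037) + (-0.27173) + (-0.26709) + (-0.26709) + (-0.27173) + (-0.22429) + (-0.23026) + (-0.25743)) = 2.06999 (working shown to 5 dp, full precision carried).
With S = 8 species, ln S = 2.07944, so J = 2.06999/2.07944 = 0.99545, i.e. 0.995 to 3 decimal places.

0.995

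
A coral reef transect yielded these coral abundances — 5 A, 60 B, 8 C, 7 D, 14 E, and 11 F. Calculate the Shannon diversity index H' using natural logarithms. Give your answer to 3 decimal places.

Total N = 5+60+8+7+14+11 = 105, so the proportions are 0.04762, 0.57143, 0.07619, 0.06667, 0.13333, 0.10476 (working shown to 5 dp, full precision carried).
Each pᵢ ln pᵢ term: 0.04762×(-3.04452)=-0.14498, 0.57143×(-0.55962)=-0.31978, 0.07619×(-2.57452)=-0.19615, 0.06667×(-2.70805)=-0.18054, 0.13333×(-2.01490)=-0.26865, 0.10476×(-2.25607)=-0.23635.
Sum = -1.34645, so H' = 1.346.

1.346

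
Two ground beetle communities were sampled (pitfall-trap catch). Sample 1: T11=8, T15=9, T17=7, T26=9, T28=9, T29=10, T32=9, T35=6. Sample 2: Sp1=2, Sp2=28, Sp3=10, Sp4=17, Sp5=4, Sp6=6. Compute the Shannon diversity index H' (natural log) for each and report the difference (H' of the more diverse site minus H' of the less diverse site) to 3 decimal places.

Sample 1: N=67, proportions 0.1194, 0.13433, 0.10448, 0.13433, 0.13433, 0.14925, 0.13433, 0.08955, giving H' = 2.06837 (working shown to 5 dp, full precision carried).
Sample 2: N=67, proportions 0.02985, 0.41791, 0.14925, 0.25373, 0.0597, 0.08955, giving H' = 1.48567.
Difference = |2.06837 − 1.48567| = 0.58270, i.e. 0.583 to 3 decimal places.

0.583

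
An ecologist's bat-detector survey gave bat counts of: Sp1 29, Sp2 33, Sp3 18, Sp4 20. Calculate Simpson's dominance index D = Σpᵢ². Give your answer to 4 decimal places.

Total N = 29+33+18+20 = 100, so the proportions are 0.29, 0.33, 0.18, 0.2 (working shown to 6 dp, full precision carried).
D = 0.29² + 0.33² + 0.18² + 0.2² = 0.084100 + 0.108900 + 0.032400 + 0.040000 = 0.265400.
To 4 decimal places, D = 0.2654.

0.2654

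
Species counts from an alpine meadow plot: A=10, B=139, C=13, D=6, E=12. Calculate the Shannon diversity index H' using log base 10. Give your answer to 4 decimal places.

Total N = 10+139+13+6+12 = 180, so the proportions are 0.055556, 0.772222, 0.072222, 0.033333, 0.066667 (working shown to 6 dp, full precision carried).
Each pᵢ log₁₀ pᵢ term: 0.055556×(-1.255273)=-0.069737, 0.772222×(-0.112258)=-0.086688, 0.072222×(-1.141329)=-0.082429, 0.033333×(-1.477121)=-0.049237, 0.066667×(-1.176091)=-0.078406.
Sum = -0.366498, so H' = 0.3665.

0.3665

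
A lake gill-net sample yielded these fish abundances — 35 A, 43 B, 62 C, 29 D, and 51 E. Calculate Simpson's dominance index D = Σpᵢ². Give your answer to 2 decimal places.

Total N = 35+43+62+29+51 = 220, so the proportions are 0.1591, 0.1955, 0.2818, 0.1318, 0.2318 (working shown to 4 dp, full precision carried).
D = 0.1591² + 0.1955² + 0.2818² + 0.1318² + 0.2318² = 0.0253 + 0.0382 + 0.0794 + 0.0174 + 0.0537 = 0.2140.
To 2 decimal places, D = 0.21.

0.21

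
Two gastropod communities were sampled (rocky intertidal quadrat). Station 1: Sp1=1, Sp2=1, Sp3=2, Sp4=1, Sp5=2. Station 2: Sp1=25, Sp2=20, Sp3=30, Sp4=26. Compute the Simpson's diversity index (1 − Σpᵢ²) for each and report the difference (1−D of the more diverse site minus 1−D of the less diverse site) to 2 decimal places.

0.03

Station 1: N=7, proportions 0.1429, 0.1429, 0.2857, 0.1429, 0.2857, giving 1−D = 0.7755 (working shown to 4 dp, full precision carried).
Station 2: N=101, proportions 0.2475, 0.198, 0.297, 0.2574, giving 1−D = 0.7450.
Difference = |0.7755 − 0.7450| = 0.0305, i.e. 0.03 to 2 decimal places.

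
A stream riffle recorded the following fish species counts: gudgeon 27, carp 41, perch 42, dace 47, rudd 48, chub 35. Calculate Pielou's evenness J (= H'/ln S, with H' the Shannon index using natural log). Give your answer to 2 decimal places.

Total N = 27+41+42+47+48+35 = 240, so the proportions are 0.1125, 0.1708, 0.175, 0.1958, 0.2, 0.1458 (working shown to 4 dp, full precision carried).
H' = −Σ pᵢ ln pᵢ = −((-0.2458) + (-0.3019) + (-0.3050) + (-0.3193) + (-0.3219) + (-0.2808)) = 1.7746.
With S = 6 species, ln S = 1.7918, so J = 1.7746/1.7918 = 0.9904, i.e. 0.99 to 2 decimal places.

0.99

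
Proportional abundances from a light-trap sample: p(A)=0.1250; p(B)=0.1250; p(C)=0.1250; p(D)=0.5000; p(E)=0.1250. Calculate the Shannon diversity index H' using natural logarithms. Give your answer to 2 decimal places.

Each pᵢ ln pᵢ term (working shown to 4 dp, full precision carried): 0.125×(-2.0794)=-0.2599, 0.125×(-2.0794)=-0.2599, 0.125×(-2.0794)=-0.2599, 0.5×(-0.6931)=-0.3466, 0.125×(-2.0794)=-0.2599.
Sum = -1.3863, so H' = 1.39.

1.39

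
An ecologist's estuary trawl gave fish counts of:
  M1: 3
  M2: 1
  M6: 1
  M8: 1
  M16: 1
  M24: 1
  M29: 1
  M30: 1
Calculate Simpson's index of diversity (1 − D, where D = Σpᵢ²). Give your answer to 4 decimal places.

Total N = 3+1+1+1+1+1+1+1 = 10, so the proportions are 0.3, 0.1, 0.1, 0.1, 0.1, 0.1, 0.1, 0.1 (working shown to 6 dp, full precision carried).
D = 0.3² + 0.1² + 0.1² + 0.1² + 0.1² + 0.1² + 0.1² + 0.1² = 0.090000 + 0.010000 + 0.010000 + 0.010000 + 0.010000 + 0.010000 + 0.010000 + 0.010000 = 0.160000.
So 1 − D = 0.840000, i.e. 0.8400 to 4 decimal places.

0.8400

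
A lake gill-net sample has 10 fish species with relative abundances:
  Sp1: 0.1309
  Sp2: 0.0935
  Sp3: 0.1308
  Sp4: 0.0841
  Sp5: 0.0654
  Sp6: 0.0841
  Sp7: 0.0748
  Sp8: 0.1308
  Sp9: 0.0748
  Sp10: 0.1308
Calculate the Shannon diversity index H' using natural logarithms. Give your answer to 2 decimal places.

Each pᵢ ln pᵢ term (working shown to 4 dp, full precision carried): 0.1309×(-2.0333)=-0.2662, 0.0935×(-2.3698)=-0.2216, 0.1308×(-2.0341)=-0.2661, 0.0841×(-2.4757)=-0.2082, 0.0654×(-2.7272)=-0.1784, 0.0841×(-2.4757)=-0.2082, 0.0748×(-2.5929)=-0.1940, 0.1308×(-2.0341)=-0.2661, 0.0748×(-2.5929)=-0.1940, 0.1308×(-2.0341)=-0.2661.
Sum = -2.2686, so H' = 2.27.

2.27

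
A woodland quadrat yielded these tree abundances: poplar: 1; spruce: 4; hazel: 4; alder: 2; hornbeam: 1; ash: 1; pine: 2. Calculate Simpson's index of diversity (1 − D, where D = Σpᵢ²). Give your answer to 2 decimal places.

Total N = 1+4+4+2+1+1+2 = 15, so the proportions are 0.0667, 0.2667, 0.2667, 0.1333, 0.0667, 0.0667, 0.1333 (working shown to 4 dp, full precision carried).
D = 0.0667² + 0.2667² + 0.2667² + 0.1333² + 0.0667² + 0.0667² + 0.1333² = 0.0044 + 0.0711 + 0.0711 + 0.0178 + 0.0044 + 0.0044 + 0.0178 = 0.1911.
So 1 − D = 0.8089, i.e. 0.81 to 2 decimal places.

0.81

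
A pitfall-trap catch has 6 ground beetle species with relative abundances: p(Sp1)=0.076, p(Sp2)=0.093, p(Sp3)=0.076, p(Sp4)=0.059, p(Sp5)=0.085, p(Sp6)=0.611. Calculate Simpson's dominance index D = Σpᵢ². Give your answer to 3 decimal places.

0.404

D = 0.076² + 0.093² + 0.076² + 0.059² + 0.085² + 0.611² = 0.00578 + 0.00865 + 0.00578 + 0.00348 + 0.00723 + 0.37332 = 0.40423 (working shown to 5 dp, full precision carried).
To 3 decimal places, D = 0.404.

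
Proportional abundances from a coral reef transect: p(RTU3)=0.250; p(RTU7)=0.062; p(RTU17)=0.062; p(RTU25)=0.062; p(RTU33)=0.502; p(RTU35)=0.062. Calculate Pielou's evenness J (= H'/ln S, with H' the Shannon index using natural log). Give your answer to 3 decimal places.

0.771

H' = −Σ pᵢ ln pᵢ = −((-0.34657) + (-0.17240) + (-0.17240) + (-0.17240) + (-0.34596) + (-0.17240)) = 1.38212 (working shown to 5 dp, full precision carried).
With S = 6 species, ln S = 1.79176, so J = 1.38212/1.79176 = 0.77138, i.e. 0.771 to 3 decimal places.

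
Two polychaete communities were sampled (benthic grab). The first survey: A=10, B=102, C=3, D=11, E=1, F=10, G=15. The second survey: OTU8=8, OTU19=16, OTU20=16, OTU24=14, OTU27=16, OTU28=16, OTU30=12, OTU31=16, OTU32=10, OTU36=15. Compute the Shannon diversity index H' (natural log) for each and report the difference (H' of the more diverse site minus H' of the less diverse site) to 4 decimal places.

The first survey: N=152, proportions 0.0657895, 0.6710526, 0.0197368, 0.0723684, 0.0065789, 0.0657895, 0.0986842, giving H' = 1.1548518 (working shown to 7 dp, full precision carried).
The second survey: N=139, proportions 0.057554, 0.1151079, 0.1151079, 0.1007194, 0.1151079, 0.1151079, 0.0863309, 0.1151079, 0.0719424, 0.1079137, giving H' = 2.2808414.
Difference = |1.1548518 − 2.2808414| = 1.1259896, i.e. 1.1260 to 4 decimal places.

1.1260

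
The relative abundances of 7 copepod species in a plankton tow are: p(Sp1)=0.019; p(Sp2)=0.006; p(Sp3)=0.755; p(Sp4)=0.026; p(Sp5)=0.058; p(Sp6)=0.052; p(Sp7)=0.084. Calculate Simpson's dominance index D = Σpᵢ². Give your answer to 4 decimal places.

0.5842

D = 0.019² + 0.006² + 0.755² + 0.026² + 0.058² + 0.052² + 0.084² = 0.000361 + 0.000036 + 0.570025 + 0.000676 + 0.003364 + 0.002704 + 0.007056 = 0.584222 (working shown to 6 dp, full precision carried).
To 4 decimal places, D = 0.5842.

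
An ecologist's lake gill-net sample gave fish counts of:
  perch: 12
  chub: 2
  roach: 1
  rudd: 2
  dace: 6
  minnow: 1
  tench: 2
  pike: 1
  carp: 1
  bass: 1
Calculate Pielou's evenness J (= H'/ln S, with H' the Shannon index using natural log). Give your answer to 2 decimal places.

0.79

Total N = 12+2+1+2+6+1+2+1+1+1 = 29, so the proportions are 0.4138, 0.069, 0.0345, 0.069, 0.2069, 0.0345, 0.069, 0.0345, 0.0345, 0.0345 (working shown to 4 dp, full precision carried).
H' = −Σ pᵢ ln pᵢ = −((-0.3651) + (-0.1844) + (-0.1161) + (-0.1844) + (-0.3260) + (-0.1161) + (-0.1844) + (-0.1161) + (-0.1161) + (-0.1161)) = 1.8249.
With S = 10 species, ln S = 2.3026, so J = 1.8249/2.3026 = 0.7926, i.e. 0.79 to 2 decimal places.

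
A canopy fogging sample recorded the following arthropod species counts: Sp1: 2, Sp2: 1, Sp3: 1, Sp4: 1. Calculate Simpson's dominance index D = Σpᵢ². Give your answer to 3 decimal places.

Total N = 2+1+1+1 = 5, so the proportions are 0.4, 0.2, 0.2, 0.2 (working shown to 5 dp, full precision carried).
D = 0.4² + 0.2² + 0.2² + 0.2² = 0.16000 + 0.04000 + 0.04000 + 0.04000 = 0.28000.
To 3 decimal places, D = 0.280.

0.280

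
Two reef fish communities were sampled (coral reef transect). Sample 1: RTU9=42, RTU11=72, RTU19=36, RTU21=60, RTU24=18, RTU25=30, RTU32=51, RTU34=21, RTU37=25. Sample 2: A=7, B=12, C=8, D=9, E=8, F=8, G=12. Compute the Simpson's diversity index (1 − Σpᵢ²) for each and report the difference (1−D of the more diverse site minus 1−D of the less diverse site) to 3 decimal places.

0.016

Sample 1: N=355, proportions 0.11831, 0.202817, 0.101408, 0.169014, 0.050704, 0.084507, 0.143662, 0.059155, 0.070423, giving 1−D = 0.867209 (working shown to 6 dp, full precision carried).
Sample 2: N=64, proportions 0.109375, 0.1875, 0.125, 0.140625, 0.125, 0.125, 0.1875, giving 1−D = 0.851074.
Difference = |0.867209 − 0.851074| = 0.016135, i.e. 0.016 to 3 decimal places.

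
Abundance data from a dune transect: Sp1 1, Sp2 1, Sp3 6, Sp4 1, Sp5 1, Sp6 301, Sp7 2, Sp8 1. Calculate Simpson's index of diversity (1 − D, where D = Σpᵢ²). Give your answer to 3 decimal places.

0.081

Total N = 1+1+6+1+1+301+2+1 = 314, so the proportions are 0.00318, 0.00318, 0.01911, 0.00318, 0.00318, 0.9586, 0.00637, 0.00318 (working shown to 5 dp, full precision carried).
D = 0.00318² + 0.00318² + 0.01911² + 0.00318² + 0.00318² + 0.9586² + 0.00637² + 0.00318² = 0.00001 + 0.00001 + 0.00037 + 0.00001 + 0.00001 + 0.91891 + 0.00004 + 0.00001 = 0.91937.
So 1 − D = 0.08063, i.e. 0.081 to 3 decimal places.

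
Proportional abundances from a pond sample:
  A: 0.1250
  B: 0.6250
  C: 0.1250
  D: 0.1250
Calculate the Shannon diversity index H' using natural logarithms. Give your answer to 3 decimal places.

1.074

Each pᵢ ln pᵢ term (working shown to 5 dp, full precision carried): 0.125×(-2.07944)=-0.25993, 0.625×(-0.47000)=-0.29375, 0.125×(-2.07944)=-0.25993, 0.125×(-2.07944)=-0.25993.
Sum = -1.07354, so H' = 1.074.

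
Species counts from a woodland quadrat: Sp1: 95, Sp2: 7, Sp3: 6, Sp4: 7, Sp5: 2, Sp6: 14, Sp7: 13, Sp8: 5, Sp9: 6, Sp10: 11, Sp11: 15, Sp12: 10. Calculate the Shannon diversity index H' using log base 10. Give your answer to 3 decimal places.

0.801

Total N = 95+7+6+7+2+14+13+5+6+11+15+10 = 191, so the proportions are 0.49738, 0.03665, 0.03141, 0.03665, 0.01047, 0.0733, 0.06806, 0.02618, 0.03141, 0.05759, 0.07853, 0.05236 (working shown to 5 dp, full precision carried).
Each pᵢ log₁₀ pᵢ term: 0.49738×(-0.30331)=-0.15086, 0.03665×(-1.43594)=-0.05263, 0.03141×(-1.50288)=-0.04721, 0.03665×(-1.43594)=-0.05263, 0.01047×(-1.98000)=-0.02073, 0.0733×(-1.13491)=-0.08319, 0.06806×(-1.16709)=-0.07944, 0.02618×(-1.58206)=-0.04142, 0.03141×(-1.50288)=-0.04721, 0.05759×(-1.23964)=-0.07139, 0.07853×(-1.10494)=-0.08678, 0.05236×(-1.28103)=-0.06707.
Sum = -0.80054, so H' = 0.801.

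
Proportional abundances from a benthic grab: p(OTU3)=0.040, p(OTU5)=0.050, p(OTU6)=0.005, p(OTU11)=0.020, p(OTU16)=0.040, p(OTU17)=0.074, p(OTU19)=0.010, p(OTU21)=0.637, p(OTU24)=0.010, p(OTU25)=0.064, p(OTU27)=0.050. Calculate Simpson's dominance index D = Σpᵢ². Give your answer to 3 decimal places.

0.424

D = 0.04² + 0.05² + 0.005² + 0.02² + 0.04² + 0.074² + 0.01² + 0.637² + 0.01² + 0.064² + 0.05² = 0.00160 + 0.00250 + 0.00003 + 0.00040 + 0.00160 + 0.00548 + 0.00010 + 0.40577 + 0.00010 + 0.00410 + 0.00250 = 0.42417 (working shown to 5 dp, full precision carried).
To 3 decimal places, D = 0.424.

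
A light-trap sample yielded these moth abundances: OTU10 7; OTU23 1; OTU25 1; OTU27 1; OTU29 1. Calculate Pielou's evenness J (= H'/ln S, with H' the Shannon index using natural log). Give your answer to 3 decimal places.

Total N = 7+1+1+1+1 = 11, so the proportions are 0.63636, 0.09091, 0.09091, 0.09091, 0.09091 (working shown to 5 dp, full precision carried).
H' = −Σ pᵢ ln pᵢ = −((-0.28763) + (-0.21799) + (-0.21799) + (-0.21799) + (-0.21799)) = 1.15959.
With S = 5 species, ln S = 1.60944, so J = 1.15959/1.60944 = 0.72049, i.e. 0.720 to 3 decimal places.

0.720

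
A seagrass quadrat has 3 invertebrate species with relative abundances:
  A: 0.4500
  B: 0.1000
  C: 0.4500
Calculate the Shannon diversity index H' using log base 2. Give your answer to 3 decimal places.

Each pᵢ log₂ pᵢ term (working shown to 5 dp, full precision carried): 0.45×(-1.15200)=-0.51840, 0.1×(-3.32193)=-0.33219, 0.45×(-1.15200)=-0.51840.
Sum = -1.36900, so H' = 1.369.

1.369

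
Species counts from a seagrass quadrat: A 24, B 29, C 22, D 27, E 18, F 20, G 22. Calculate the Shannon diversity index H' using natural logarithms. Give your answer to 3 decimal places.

Total N = 24+29+22+27+18+20+22 = 162, so the proportions are 0.14815, 0.17901, 0.1358, 0.16667, 0.11111, 0.12346, 0.1358 (working shown to 5 dp, full precision carried).
Each pᵢ ln pᵢ term: 0.14815×(-1.90954)=-0.28290, 0.17901×(-1.72030)=-0.30796, 0.1358×(-1.99655)=-0.27114, 0.16667×(-1.79176)=-0.29863, 0.11111×(-2.19722)=-0.24414, 0.12346×(-2.09186)=-0.25825, 0.1358×(-1.99655)=-0.27114.
Sum = -1.93414, so H' = 1.934.

1.934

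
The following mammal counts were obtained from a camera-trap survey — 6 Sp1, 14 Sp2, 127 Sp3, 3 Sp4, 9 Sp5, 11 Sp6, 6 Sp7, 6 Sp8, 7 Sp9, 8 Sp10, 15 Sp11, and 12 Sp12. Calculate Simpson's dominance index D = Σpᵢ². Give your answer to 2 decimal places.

0.34

Total N = 6+14+127+3+9+11+6+6+7+8+15+12 = 224, so the proportions are 0.0268, 0.0625, 0.567, 0.0134, 0.0402, 0.0491, 0.0268, 0.0268, 0.0312, 0.0357, 0.067, 0.0536 (working shown to 4 dp, full precision carried).
D = 0.0268² + 0.0625² + 0.567² + 0.0134² + 0.0402² + 0.0491² + 0.0268² + 0.0268² + 0.0312² + 0.0357² + 0.067² + 0.0536² = 0.0007 + 0.0039 + 0.3214 + 0.0002 + 0.0016 + 0.0024 + 0.0007 + 0.0007 + 0.0010 + 0.0013 + 0.0045 + 0.0029 = 0.3413.
To 2 decimal places, D = 0.34.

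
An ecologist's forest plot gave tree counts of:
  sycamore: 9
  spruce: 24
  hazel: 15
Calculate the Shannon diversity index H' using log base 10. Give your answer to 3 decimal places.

0.445

Total N = 9+24+15 = 48, so the proportions are 0.1875, 0.5, 0.3125 (working shown to 5 dp, full precision carried).
Each pᵢ log₁₀ pᵢ term: 0.1875×(-0.72700)=-0.13631, 0.5×(-0.30103)=-0.15051, 0.3125×(-0.50515)=-0.15786.
Sum = -0.44469, so H' = 0.445.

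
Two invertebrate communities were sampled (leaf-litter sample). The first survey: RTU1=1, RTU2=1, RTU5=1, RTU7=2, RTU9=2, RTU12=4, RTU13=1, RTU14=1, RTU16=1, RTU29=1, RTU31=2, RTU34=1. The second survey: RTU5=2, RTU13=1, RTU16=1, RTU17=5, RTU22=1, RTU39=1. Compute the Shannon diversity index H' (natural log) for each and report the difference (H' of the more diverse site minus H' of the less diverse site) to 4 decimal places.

0.8110

The first survey: N=18, proportions 0.055556, 0.055556, 0.055556, 0.111111, 0.111111, 0.222222, 0.055556, 0.055556, 0.055556, 0.055556, 0.111111, 0.055556, giving H' = 2.351257 (working shown to 6 dp, full precision carried).
The second survey: N=11, proportions 0.181818, 0.090909, 0.090909, 0.454545, 0.090909, 0.090909, giving H' = 1.540306.
Difference = |2.351257 − 1.540306| = 0.810951, i.e. 0.8110 to 4 decimal places.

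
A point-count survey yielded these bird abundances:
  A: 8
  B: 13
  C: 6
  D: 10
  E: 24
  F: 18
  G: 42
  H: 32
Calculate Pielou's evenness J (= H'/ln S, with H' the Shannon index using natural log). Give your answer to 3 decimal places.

Total N = 8+13+6+10+24+18+42+32 = 153, so the proportions are 0.05229, 0.08497, 0.03922, 0.06536, 0.15686, 0.11765, 0.27451, 0.20915 (working shown to 5 dp, full precision carried).
H' = −Σ pᵢ ln pᵢ = −((-0.15430) + (-0.20949) + (-0.12701) + (-0.17829) + (-0.29057) + (-0.25177) + (-0.35488) + (-0.32726)) = 1.89356.
With S = 8 species, ln S = 2.07944, so J = 1.89356/2.07944 = 0.91061, i.e. 0.911 to 3 decimal places.

0.911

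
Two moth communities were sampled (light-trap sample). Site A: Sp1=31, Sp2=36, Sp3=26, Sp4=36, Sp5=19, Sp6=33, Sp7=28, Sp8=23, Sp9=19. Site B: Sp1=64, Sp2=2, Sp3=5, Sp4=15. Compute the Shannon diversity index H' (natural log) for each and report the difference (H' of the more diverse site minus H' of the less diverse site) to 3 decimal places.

1.394

Site A: N=251, proportions 0.12351, 0.14343, 0.10359, 0.14343, 0.0757, 0.13147, 0.11155, 0.09163, 0.0757, giving H' = 2.17139 (working shown to 5 dp, full precision carried).
Site B: N=86, proportions 0.74419, 0.02326, 0.05814, 0.17442, giving H' = 0.77734.
Difference = |2.17139 − 0.77734| = 1.39405, i.e. 1.394 to 3 decimal places.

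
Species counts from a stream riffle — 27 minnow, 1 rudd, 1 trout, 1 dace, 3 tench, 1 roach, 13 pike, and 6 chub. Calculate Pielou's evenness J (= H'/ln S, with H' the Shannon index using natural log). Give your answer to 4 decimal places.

0.6719

Total N = 27+1+1+1+3+1+13+6 = 53, so the proportions are 0.509434, 0.018868, 0.018868, 0.018868, 0.056604, 0.018868, 0.245283, 0.113208 (working shown to 6 dp, full precision carried).
H' = −Σ pᵢ ln pᵢ = −((-0.343590) + (-0.074911) + (-0.074911) + (-0.074911) + (-0.162548) + (-0.074911) + (-0.344707) + (-0.246626)) = 1.397116.
With S = 8 species, ln S = 2.079442, so J = 1.397116/2.079442 = 0.671871, i.e. 0.6719 to 4 decimal places.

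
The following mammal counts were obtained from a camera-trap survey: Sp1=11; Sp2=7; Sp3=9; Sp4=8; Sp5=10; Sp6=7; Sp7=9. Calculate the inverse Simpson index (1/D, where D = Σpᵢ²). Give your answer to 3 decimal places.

6.828

Total N = 11+7+9+8+10+7+9 = 61, so the proportions are 0.1803279, 0.1147541, 0.147541, 0.1311475, 0.1639344, 0.1147541, 0.147541 (working shown to 7 dp, full precision carried).
D = 0.1803279² + 0.1147541² + 0.147541² + 0.1311475² + 0.1639344² + 0.1147541² + 0.147541² = 0.0325181 + 0.0131685 + 0.0217683 + 0.0171997 + 0.0268745 + 0.0131685 + 0.0217683 = 0.1464660.
So 1/D = 6.82752, i.e. 6.828 to 3 decimal places.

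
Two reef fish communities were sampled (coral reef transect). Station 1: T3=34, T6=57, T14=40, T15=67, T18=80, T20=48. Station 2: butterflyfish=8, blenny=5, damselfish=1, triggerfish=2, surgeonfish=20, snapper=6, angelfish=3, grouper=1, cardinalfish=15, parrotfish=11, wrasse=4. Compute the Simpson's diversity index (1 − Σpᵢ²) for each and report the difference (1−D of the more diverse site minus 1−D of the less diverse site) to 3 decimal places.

0.024

Station 1: N=326, proportions 0.10429, 0.17485, 0.1227, 0.20552, 0.2454, 0.14724, giving 1−D = 0.81936 (working shown to 5 dp, full precision carried).
Station 2: N=76, proportions 0.10526, 0.06579, 0.01316, 0.02632, 0.26316, 0.07895, 0.03947, 0.01316, 0.19737, 0.14474, 0.05263, giving 1−D = 0.84384.
Difference = |0.81936 − 0.84384| = 0.02448, i.e. 0.024 to 3 decimal places.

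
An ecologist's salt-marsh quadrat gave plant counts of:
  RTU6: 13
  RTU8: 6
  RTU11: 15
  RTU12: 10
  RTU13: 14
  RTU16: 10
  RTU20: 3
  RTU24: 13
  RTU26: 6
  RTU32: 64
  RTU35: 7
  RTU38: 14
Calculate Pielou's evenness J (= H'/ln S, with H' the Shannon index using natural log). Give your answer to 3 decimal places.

Total N = 13+6+15+10+14+10+3+13+6+64+7+14 = 175, so the proportions are 0.07429, 0.03429, 0.08571, 0.05714, 0.08, 0.05714, 0.01714, 0.07429, 0.03429, 0.36571, 0.04, 0.08 (working shown to 5 dp, full precision carried).
H' = −Σ pᵢ ln pᵢ = −((-0.19313) + (-0.11565) + (-0.21058) + (-0.16355) + (-0.20206) + (-0.16355) + (-0.06971) + (-0.19313) + (-0.11565) + (-0.36787) + (-0.12876) + (-0.20206)) = 2.12569.
With S = 12 species, ln S = 2.48491, so J = 2.12569/2.48491 = 0.85544, i.e. 0.855 to 3 decimal places.

0.855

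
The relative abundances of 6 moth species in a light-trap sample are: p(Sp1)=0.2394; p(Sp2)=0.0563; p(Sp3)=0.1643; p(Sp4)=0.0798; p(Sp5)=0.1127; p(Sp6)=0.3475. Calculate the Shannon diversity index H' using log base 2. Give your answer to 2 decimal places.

2.33

Each pᵢ log₂ pᵢ term (working shown to 4 dp, full precision carried): 0.2394×(-2.0625)=-0.4938, 0.0563×(-4.1507)=-0.2337, 0.1643×(-2.6056)=-0.4281, 0.0798×(-3.6475)=-0.2911, 0.1127×(-3.1494)=-0.3549, 0.3475×(-1.5249)=-0.5299.
Sum = -2.3315, so H' = 2.33.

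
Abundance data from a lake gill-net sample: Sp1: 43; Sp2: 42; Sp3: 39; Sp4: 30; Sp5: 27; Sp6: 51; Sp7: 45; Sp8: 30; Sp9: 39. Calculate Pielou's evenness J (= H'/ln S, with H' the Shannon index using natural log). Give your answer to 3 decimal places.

0.991

Total N = 43+42+39+30+27+51+45+30+39 = 346, so the proportions are 0.12428, 0.12139, 0.11272, 0.08671, 0.07803, 0.1474, 0.13006, 0.08671, 0.11272 (working shown to 5 dp, full precision carried).
H' = −Σ pᵢ ln pᵢ = −((-0.25915) + (-0.25598) + (-0.24605) + (-0.21202) + (-0.19904) + (-0.28221) + (-0.26529) + (-0.21202) + (-0.24605)) = 2.17779.
With S = 9 species, ln S = 2.19722, so J = 2.17779/2.19722 = 0.99115, i.e. 0.991 to 3 decimal places.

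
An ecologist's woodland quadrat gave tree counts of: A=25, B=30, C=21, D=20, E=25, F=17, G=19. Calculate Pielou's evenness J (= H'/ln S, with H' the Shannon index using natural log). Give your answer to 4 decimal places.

0.9914

Total N = 25+30+21+20+25+17+19 = 157, so the proportions are 0.159236, 0.191083, 0.133758, 0.127389, 0.159236, 0.10828, 0.121019 (working shown to 6 dp, full precision carried).
H' = −Σ pᵢ ln pᵢ = −((-0.292575) + (-0.316251) + (-0.269084) + (-0.262486) + (-0.292575) + (-0.240711) + (-0.255569)) = 1.929250.
With S = 7 species, ln S = 1.945910, so J = 1.929250/1.945910 = 0.991439, i.e. 0.9914 to 4 decimal places.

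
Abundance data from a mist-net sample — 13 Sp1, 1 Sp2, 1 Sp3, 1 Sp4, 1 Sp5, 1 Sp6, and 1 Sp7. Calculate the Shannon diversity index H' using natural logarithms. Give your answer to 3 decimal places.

1.189

Total N = 13+1+1+1+1+1+1 = 19, so the proportions are 0.68421, 0.05263, 0.05263, 0.05263, 0.05263, 0.05263, 0.05263 (working shown to 5 dp, full precision carried).
Each pᵢ ln pᵢ term: 0.68421×(-0.37949)=-0.25965, 0.05263×(-2.94444)=-0.15497, 0.05263×(-2.94444)=-0.15497, 0.05263×(-2.94444)=-0.15497, 0.05263×(-2.94444)=-0.15497, 0.05263×(-2.94444)=-0.15497, 0.05263×(-2.94444)=-0.15497.
Sum = -1.18947, so H' = 1.189.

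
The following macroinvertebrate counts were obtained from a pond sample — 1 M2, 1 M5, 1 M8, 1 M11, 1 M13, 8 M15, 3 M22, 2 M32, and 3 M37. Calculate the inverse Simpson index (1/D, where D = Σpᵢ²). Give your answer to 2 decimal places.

4.85

Total N = 1+1+1+1+1+8+3+2+3 = 21, so the proportions are 0.047619, 0.047619, 0.047619, 0.047619, 0.047619, 0.380952, 0.142857, 0.095238, 0.142857 (working shown to 6 dp, full precision carried).
D = 0.047619² + 0.047619² + 0.047619² + 0.047619² + 0.047619² + 0.380952² + 0.142857² + 0.095238² + 0.142857² = 0.002268 + 0.002268 + 0.002268 + 0.002268 + 0.002268 + 0.145125 + 0.020408 + 0.009070 + 0.020408 = 0.206349.
So 1/D = 4.8462, i.e. 4.85 to 2 decimal places.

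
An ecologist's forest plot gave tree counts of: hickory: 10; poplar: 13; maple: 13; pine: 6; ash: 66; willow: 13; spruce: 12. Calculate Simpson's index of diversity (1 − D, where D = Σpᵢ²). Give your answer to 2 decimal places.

Total N = 10+13+13+6+66+13+12 = 133, so the proportions are 0.0752, 0.0977, 0.0977, 0.0451, 0.4962, 0.0977, 0.0902 (working shown to 4 dp, full precision carried).
D = 0.0752² + 0.0977² + 0.0977² + 0.0451² + 0.4962² + 0.0977² + 0.0902² = 0.0057 + 0.0096 + 0.0096 + 0.0020 + 0.2463 + 0.0096 + 0.0081 = 0.2907.
So 1 − D = 0.7093, i.e. 0.71 to 2 decimal places.

0.71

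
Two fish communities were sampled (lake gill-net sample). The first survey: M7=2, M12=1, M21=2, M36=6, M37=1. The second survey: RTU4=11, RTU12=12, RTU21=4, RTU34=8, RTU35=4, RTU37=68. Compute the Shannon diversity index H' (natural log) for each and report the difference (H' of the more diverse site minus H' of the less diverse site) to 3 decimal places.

0.151

The first survey: N=12, proportions 0.16667, 0.08333, 0.16667, 0.5, 0.08333, giving H' = 1.35798 (working shown to 5 dp, full precision carried).
The second survey: N=107, proportions 0.1028, 0.11215, 0.03738, 0.07477, 0.03738, 0.63551, giving H' = 1.20696.
Difference = |1.35798 − 1.20696| = 0.15102, i.e. 0.151 to 3 decimal places.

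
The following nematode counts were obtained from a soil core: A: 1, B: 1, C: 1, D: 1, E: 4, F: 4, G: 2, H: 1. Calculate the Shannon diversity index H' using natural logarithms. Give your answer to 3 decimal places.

1.876

Total N = 1+1+1+1+4+4+2+1 = 15, so the proportions are 0.06667, 0.06667, 0.06667, 0.06667, 0.26667, 0.26667, 0.13333, 0.06667 (working shown to 5 dp, full precision carried).
Each pᵢ ln pᵢ term: 0.06667×(-2.70805)=-0.18054, 0.06667×(-2.70805)=-0.18054, 0.06667×(-2.70805)=-0.18054, 0.06667×(-2.70805)=-0.18054, 0.26667×(-1.32176)=-0.35247, 0.26667×(-1.32176)=-0.35247, 0.13333×(-2.01490)=-0.26865, 0.06667×(-2.70805)=-0.18054.
Sum = -1.87627, so H' = 1.876.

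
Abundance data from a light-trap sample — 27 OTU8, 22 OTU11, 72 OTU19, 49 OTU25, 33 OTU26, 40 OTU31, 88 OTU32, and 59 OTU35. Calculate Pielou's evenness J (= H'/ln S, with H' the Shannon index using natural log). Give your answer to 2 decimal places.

Total N = 27+22+72+49+33+40+88+59 = 390, so the proportions are 0.0692, 0.0564, 0.1846, 0.1256, 0.0846, 0.1026, 0.2256, 0.1513 (working shown to 4 dp, full precision carried).
H' = −Σ pᵢ ln pᵢ = −((-0.1849) + (-0.1622) + (-0.3119) + (-0.2606) + (-0.2090) + (-0.2336) + (-0.3359) + (-0.2857)) = 1.9838.
With S = 8 species, ln S = 2.0794, so J = 1.9838/2.0794 = 0.9540, i.e. 0.95 to 2 decimal places.

0.95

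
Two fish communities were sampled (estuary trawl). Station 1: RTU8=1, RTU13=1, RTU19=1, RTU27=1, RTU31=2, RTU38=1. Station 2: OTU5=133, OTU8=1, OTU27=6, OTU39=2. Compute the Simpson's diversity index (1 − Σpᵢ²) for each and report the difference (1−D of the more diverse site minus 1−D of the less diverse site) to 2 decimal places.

Station 1: N=7, proportions 0.1429, 0.1429, 0.1429, 0.1429, 0.2857, 0.1429, giving 1−D = 0.8163 (working shown to 4 dp, full precision carried).
Station 2: N=142, proportions 0.9366, 0.007, 0.0423, 0.0141, giving 1−D = 0.1207.
Difference = |0.8163 − 0.1207| = 0.6956, i.e. 0.70 to 2 decimal places.

0.70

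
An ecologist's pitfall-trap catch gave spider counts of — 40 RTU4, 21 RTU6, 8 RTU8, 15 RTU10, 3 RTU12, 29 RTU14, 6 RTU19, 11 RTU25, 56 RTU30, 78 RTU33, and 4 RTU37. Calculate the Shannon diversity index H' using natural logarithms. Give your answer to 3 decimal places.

1.995

Total N = 40+21+8+15+3+29+6+11+56+78+4 = 271, so the proportions are 0.1476, 0.07749, 0.02952, 0.05535, 0.01107, 0.10701, 0.02214, 0.04059, 0.20664, 0.28782, 0.01476 (working shown to 5 dp, full precision carried).
Each pᵢ ln pᵢ term: 0.1476×(-1.91324)=-0.28240, 0.07749×(-2.55760)=-0.19819, 0.02952×(-3.52268)=-0.10399, 0.05535×(-2.89407)=-0.16019, 0.01107×(-4.50351)=-0.04985, 0.10701×(-2.23482)=-0.23915, 0.02214×(-3.81036)=-0.08436, 0.04059×(-3.20422)=-0.13006, 0.20664×(-1.57677)=-0.32583, 0.28782×(-1.24541)=-0.35846, 0.01476×(-4.21582)=-0.06223.
Sum = -1.99470, so H' = 1.995.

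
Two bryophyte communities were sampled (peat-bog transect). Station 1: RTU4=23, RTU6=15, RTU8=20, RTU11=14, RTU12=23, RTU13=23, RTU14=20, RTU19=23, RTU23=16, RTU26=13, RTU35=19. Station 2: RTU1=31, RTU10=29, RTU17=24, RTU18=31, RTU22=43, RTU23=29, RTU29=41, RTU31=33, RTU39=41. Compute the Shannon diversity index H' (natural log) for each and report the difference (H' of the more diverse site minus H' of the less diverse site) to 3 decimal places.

0.198

Station 1: N=209, proportions 0.11005, 0.07177, 0.09569, 0.06699, 0.11005, 0.11005, 0.09569, 0.11005, 0.07656, 0.0622, 0.09091, giving H' = 2.37816 (working shown to 5 dp, full precision carried).
Station 2: N=302, proportions 0.10265, 0.09603, 0.07947, 0.10265, 0.14238, 0.09603, 0.13576, 0.10927, 0.13576, giving H' = 2.18025.
Difference = |2.37816 − 2.18025| = 0.19791, i.e. 0.198 to 3 decimal places.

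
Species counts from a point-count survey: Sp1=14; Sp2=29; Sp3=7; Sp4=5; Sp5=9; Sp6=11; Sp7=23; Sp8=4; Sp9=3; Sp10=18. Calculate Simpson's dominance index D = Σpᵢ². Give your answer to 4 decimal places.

Total N = 14+29+7+5+9+11+23+4+3+18 = 123, so the proportions are 0.113821, 0.235772, 0.056911, 0.04065, 0.073171, 0.089431, 0.186992, 0.03252, 0.02439, 0.146341 (working shown to 6 dp, full precision carried).
D = 0.113821² + 0.235772² + 0.056911² + 0.04065² + 0.073171² + 0.089431² + 0.186992² + 0.03252² + 0.02439² + 0.146341² = 0.012955 + 0.055589 + 0.003239 + 0.001652 + 0.005354 + 0.007998 + 0.034966 + 0.001058 + 0.000595 + 0.021416 = 0.144821.
To 4 decimal places, D = 0.1448.

0.1448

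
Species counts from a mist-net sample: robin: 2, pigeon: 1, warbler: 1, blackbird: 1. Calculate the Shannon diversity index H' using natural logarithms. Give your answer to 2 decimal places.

1.33

Total N = 2+1+1+1 = 5, so the proportions are 0.4, 0.2, 0.2, 0.2 (working shown to 4 dp, full precision carried).
Each pᵢ ln pᵢ term: 0.4×(-0.9163)=-0.3665, 0.2×(-1.6094)=-0.3219, 0.2×(-1.6094)=-0.3219, 0.2×(-1.6094)=-0.3219.
Sum = -1.3322, so H' = 1.33.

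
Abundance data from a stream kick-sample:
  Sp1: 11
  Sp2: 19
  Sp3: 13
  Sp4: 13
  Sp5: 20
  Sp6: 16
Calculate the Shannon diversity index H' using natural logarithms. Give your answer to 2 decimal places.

1.77

Total N = 11+19+13+13+20+16 = 92, so the proportions are 0.1196, 0.2065, 0.1413, 0.1413, 0.2174, 0.1739 (working shown to 4 dp, full precision carried).
Each pᵢ ln pᵢ term: 0.1196×(-2.1239)=-0.2539, 0.2065×(-1.5773)=-0.3258, 0.1413×(-1.9568)=-0.2765, 0.1413×(-1.9568)=-0.2765, 0.2174×(-1.5261)=-0.3318, 0.1739×(-1.7492)=-0.3042.
Sum = -1.7687, so H' = 1.77.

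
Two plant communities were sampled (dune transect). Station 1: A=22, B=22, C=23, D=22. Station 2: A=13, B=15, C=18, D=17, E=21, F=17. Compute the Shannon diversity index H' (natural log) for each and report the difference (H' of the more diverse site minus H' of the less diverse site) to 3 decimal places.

Station 1: N=89, proportions 0.247191, 0.247191, 0.258427, 0.247191, giving H' = 1.3861064 (working shown to 7 dp, full precision carried).
Station 2: N=101, proportions 0.1287129, 0.1485149, 0.1782178, 0.1683168, 0.2079208, 0.1683168, giving H' = 1.7809026.
Difference = |1.3861064 − 1.7809026| = 0.3947962, i.e. 0.395 to 3 decimal places.

0.395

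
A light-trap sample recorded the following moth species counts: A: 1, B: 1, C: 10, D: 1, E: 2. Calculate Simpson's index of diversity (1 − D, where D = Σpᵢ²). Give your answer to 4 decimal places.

Total N = 1+1+10+1+2 = 15, so the proportions are 0.066667, 0.066667, 0.666667, 0.066667, 0.133333 (working shown to 6 dp, full precision carried).
D = 0.066667² + 0.066667² + 0.666667² + 0.066667² + 0.133333² = 0.004444 + 0.004444 + 0.444444 + 0.004444 + 0.017778 = 0.475556.
So 1 − D = 0.524444, i.e. 0.5244 to 4 decimal places.

0.5244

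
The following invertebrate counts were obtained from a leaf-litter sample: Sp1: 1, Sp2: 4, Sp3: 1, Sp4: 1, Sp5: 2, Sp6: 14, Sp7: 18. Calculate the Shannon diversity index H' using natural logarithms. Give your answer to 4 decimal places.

1.3744

Total N = 1+4+1+1+2+14+18 = 41, so the proportions are 0.02439, 0.097561, 0.02439, 0.02439, 0.04878, 0.341463, 0.439024 (working shown to 6 dp, full precision carried).
Each pᵢ ln pᵢ term: 0.02439×(-3.713572)=-0.090575, 0.097561×(-2.327278)=-0.227051, 0.02439×(-3.713572)=-0.090575, 0.02439×(-3.713572)=-0.090575, 0.04878×(-3.020425)=-0.147338, 0.341463×(-1.074515)=-0.366907, 0.439024×(-0.823200)=-0.361405.
Sum = -1.374427, so H' = 1.3744.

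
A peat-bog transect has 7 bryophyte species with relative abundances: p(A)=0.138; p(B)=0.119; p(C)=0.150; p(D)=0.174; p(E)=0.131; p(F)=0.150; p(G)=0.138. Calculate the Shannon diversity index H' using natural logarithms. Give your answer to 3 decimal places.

1.940

Each pᵢ ln pᵢ term (working shown to 5 dp, full precision carried): 0.138×(-1.98050)=-0.27331, 0.119×(-2.12863)=-0.25331, 0.15×(-1.89712)=-0.28457, 0.174×(-1.74870)=-0.30427, 0.131×(-2.03256)=-0.26627, 0.15×(-1.89712)=-0.28457, 0.138×(-1.98050)=-0.27331.
Sum = -1.93960, so H' = 1.940.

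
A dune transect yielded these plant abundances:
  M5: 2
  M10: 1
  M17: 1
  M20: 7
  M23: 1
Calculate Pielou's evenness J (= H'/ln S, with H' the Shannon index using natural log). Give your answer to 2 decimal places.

0.77

Total N = 2+1+1+7+1 = 12, so the proportions are 0.1667, 0.0833, 0.0833, 0.5833, 0.0833 (working shown to 4 dp, full precision carried).
H' = −Σ pᵢ ln pᵢ = −((-0.2986) + (-0.2071) + (-0.2071) + (-0.3144) + (-0.2071)) = 1.2343.
With S = 5 species, ln S = 1.6094, so J = 1.2343/1.6094 = 0.7669, i.e. 0.77 to 2 decimal places.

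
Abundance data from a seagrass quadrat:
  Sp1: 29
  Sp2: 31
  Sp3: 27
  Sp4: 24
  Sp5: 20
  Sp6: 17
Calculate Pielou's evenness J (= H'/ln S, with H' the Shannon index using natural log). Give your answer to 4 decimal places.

Total N = 29+31+27+24+20+17 = 148, so the proportions are 0.195946, 0.209459, 0.182432, 0.162162, 0.135135, 0.114865 (working shown to 6 dp, full precision carried).
H' = −Σ pᵢ ln pᵢ = −((-0.319376) + (-0.327432) + (-0.310386) + (-0.294999) + (-0.270470) + (-0.248567)) = 1.771230.
With S = 6 species, ln S = 1.791759, so J = 1.771230/1.791759 = 0.988542, i.e. 0.9885 to 4 decimal places.

0.9885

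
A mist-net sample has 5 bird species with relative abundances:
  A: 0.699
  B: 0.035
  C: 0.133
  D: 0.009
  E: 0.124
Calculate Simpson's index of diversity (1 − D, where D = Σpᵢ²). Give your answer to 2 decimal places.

D = 0.699² + 0.035² + 0.133² + 0.009² + 0.124² = 0.4886 + 0.0012 + 0.0177 + 0.0001 + 0.0154 = 0.5230 (working shown to 4 dp, full precision carried).
So 1 − D = 0.4770, i.e. 0.48 to 2 decimal places.

0.48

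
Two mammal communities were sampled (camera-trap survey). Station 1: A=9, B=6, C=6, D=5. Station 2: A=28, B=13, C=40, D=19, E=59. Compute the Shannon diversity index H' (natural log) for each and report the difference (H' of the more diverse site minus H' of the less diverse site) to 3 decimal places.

0.118

Station 1: N=26, proportions 0.34615, 0.23077, 0.23077, 0.19231, giving H' = 1.36105 (working shown to 5 dp, full precision carried).
Station 2: N=159, proportions 0.1761, 0.08176, 0.25157, 0.1195, 0.37107, giving H' = 1.47947.
Difference = |1.36105 − 1.47947| = 0.11842, i.e. 0.118 to 3 decimal places.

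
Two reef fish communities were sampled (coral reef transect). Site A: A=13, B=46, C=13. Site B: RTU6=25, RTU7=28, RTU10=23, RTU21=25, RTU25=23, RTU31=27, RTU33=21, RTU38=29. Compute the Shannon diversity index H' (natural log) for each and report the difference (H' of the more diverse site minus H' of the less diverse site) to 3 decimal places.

1.170

Site A: N=72, proportions 0.18056, 0.63889, 0.18056, giving H' = 0.90436 (working shown to 5 dp, full precision carried).
Site B: N=201, proportions 0.12438, 0.1393, 0.11443, 0.12438, 0.11443, 0.13433, 0.10448, 0.14428, giving H' = 2.07419.
Difference = |0.90436 − 2.07419| = 1.16983, i.e. 1.170 to 3 decimal places.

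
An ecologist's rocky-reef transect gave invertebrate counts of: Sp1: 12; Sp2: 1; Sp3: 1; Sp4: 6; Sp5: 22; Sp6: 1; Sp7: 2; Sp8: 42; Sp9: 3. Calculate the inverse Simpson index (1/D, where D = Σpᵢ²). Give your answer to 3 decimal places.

3.314

Total N = 12+1+1+6+22+1+2+42+3 = 90, so the proportions are 0.1333333, 0.0111111, 0.0111111, 0.0666667, 0.2444444, 0.0111111, 0.0222222, 0.4666667, 0.0333333 (working shown to 7 dp, full precision carried).
D = 0.1333333² + 0.0111111² + 0.0111111² + 0.0666667² + 0.2444444² + 0.0111111² + 0.0222222² + 0.4666667² + 0.0333333² = 0.0177778 + 0.0001235 + 0.0001235 + 0.0044444 + 0.0597531 + 0.0001235 + 0.0004938 + 0.2177778 + 0.0011111 = 0.3017284.
So 1/D = 3.31424, i.e. 3.314 to 3 decimal places.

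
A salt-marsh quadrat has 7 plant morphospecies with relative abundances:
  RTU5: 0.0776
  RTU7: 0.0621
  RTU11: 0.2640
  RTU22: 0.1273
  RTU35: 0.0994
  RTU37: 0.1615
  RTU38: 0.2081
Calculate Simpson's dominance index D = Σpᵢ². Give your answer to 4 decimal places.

D = 0.0776² + 0.0621² + 0.264² + 0.1273² + 0.0994² + 0.1615² + 0.2081² = 0.006022 + 0.003856 + 0.069696 + 0.016205 + 0.009880 + 0.026082 + 0.043306 = 0.175048 (working shown to 6 dp, full precision carried).
To 4 decimal places, D = 0.1750.

0.1750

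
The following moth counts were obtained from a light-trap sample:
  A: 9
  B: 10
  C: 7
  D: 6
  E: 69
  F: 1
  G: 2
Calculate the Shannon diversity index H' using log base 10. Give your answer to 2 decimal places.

Total N = 9+10+7+6+69+1+2 = 104, so the proportions are 0.0865, 0.0962, 0.0673, 0.0577, 0.6635, 0.0096, 0.0192 (working shown to 4 dp, full precision carried).
Each pᵢ log₁₀ pᵢ term: 0.0865×(-1.0628)=-0.0920, 0.0962×(-1.0170)=-0.0978, 0.0673×(-1.1719)=-0.0789, 0.0577×(-1.2389)=-0.0715, 0.6635×(-0.1782)=-0.1182, 0.0096×(-2.0170)=-0.0194, 0.0192×(-1.7160)=-0.0330.
Sum = -0.5107, so H' = 0.51.

0.51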